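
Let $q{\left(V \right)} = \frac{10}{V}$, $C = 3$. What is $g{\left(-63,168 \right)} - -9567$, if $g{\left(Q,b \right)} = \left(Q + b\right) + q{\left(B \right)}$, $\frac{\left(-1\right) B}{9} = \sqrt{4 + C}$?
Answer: $9672 - \frac{10 \sqrt{7}}{63} \approx 9671.6$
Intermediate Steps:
$B = - 9 \sqrt{7}$ ($B = - 9 \sqrt{4 + 3} = - 9 \sqrt{7} \approx -23.812$)
$g{\left(Q,b \right)} = Q + b - \frac{10 \sqrt{7}}{63}$ ($g{\left(Q,b \right)} = \left(Q + b\right) + \frac{10}{\left(-9\right) \sqrt{7}} = \left(Q + b\right) + 10 \left(- \frac{\sqrt{7}}{63}\right) = \left(Q + b\right) - \frac{10 \sqrt{7}}{63} = Q + b - \frac{10 \sqrt{7}}{63}$)
$g{\left(-63,168 \right)} - -9567 = \left(-63 + 168 - \frac{10 \sqrt{7}}{63}\right) - -9567 = \left(105 - \frac{10 \sqrt{7}}{63}\right) + 9567 = 9672 - \frac{10 \sqrt{7}}{63}$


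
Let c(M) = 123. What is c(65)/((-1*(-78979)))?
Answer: 123/78979 ≈ 0.0015574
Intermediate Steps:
c(65)/((-1*(-78979))) = 123/((-1*(-78979))) = 123/78979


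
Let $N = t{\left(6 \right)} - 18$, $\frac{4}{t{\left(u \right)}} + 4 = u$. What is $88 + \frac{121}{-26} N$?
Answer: $\frac{2112}{13} \approx 162.46$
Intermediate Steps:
$t{\left(u \right)} = \frac{4}{-4 + u}$
$N = -16$ ($N = \frac{4}{-4 + 6} - 18 = \frac{4}{2} - 18 = 4 \cdot \frac{1}{2} - 18 = 2 - 18 = -16$)
$88 + \frac{121}{-26} N = 88 + \frac{121}{-26} \left(-16\right) = 88 + 121 \left(- \frac{1}{26}\right) \left(-16\right) = 88 - - \frac{968}{13} = 88 + \frac{968}{13} = \frac{2112}{13}$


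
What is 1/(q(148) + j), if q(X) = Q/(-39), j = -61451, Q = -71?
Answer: -39/2396518 ≈ -1.6274e-5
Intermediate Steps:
q(X) = 71/39 (q(X) = -71/(-39) = -71*(-1/39) = 71/39)
1/(q(148) + j) = 1/(71/39 - 61451) = 1/(-2396518/39) = -39/2396518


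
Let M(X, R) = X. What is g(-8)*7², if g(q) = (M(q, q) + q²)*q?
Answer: -21952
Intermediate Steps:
g(q) = q*(q + q²) (g(q) = (q + q²)*q = q*(q + q²))
g(-8)*7² = ((-8)²*(1 - 8))*7² = (64*(-7))*49 = -448*49 = -21952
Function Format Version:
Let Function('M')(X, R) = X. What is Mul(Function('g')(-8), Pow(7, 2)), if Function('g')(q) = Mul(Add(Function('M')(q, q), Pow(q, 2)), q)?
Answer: -21952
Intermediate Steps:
Function('g')(q) = Mul(q, Add(q, Pow(q, 2))) (Function('g')(q) = Mul(Add(q, Pow(q, 2)), q) = Mul(q, Add(q, Pow(q, 2))))
Mul(Function('g')(-8), Pow(7, 2)) = Mul(Mul(Pow(-8, 2), Add(1, -8)), Pow(7, 2)) = Mul(Mul(64, -7), 49) = Mul(-448, 49) = -21952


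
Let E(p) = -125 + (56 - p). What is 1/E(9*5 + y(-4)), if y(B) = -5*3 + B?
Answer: -1/95 ≈ -0.010526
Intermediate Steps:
y(B) = -15 + B
E(p) = -69 - p
1/E(9*5 + y(-4)) = 1/(-69 - (9*5 + (-15 - 4))) = 1/(-69 - (45 - 19)) = 1/(-69 - 1*26) = 1/(-69 - 26) = 1/(-95) = -1/95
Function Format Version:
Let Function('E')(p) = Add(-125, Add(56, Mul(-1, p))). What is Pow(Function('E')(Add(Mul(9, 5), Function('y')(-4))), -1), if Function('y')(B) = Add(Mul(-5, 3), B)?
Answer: Rational(-1, 95) ≈ -0.010526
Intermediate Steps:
Function('y')(B) = Add(-15, B)
Function('E')(p) = Add(-69, Mul(-1, p))
Pow(Function('E')(Add(Mul(9, 5), Function('y')(-4))), -1) = Pow(Add(-69, Mul(-1, Add(Mul(9, 5), Add(-15, -4)))), -1) = Pow(Add(-69, Mul(-1, Add(45, -19))), -1) = Pow(Add(-69, Mul(-1, 26)), -1) = Pow(Add(-69, -26), -1) = Pow(-95, -1) = Rational(-1, 95)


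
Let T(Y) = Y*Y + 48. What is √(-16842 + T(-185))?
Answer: √17431 ≈ 132.03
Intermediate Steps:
T(Y) = 48 + Y² (T(Y) = Y² + 48 = 48 + Y²)
√(-16842 + T(-185)) = √(-16842 + (48 + (-185)²)) = √(-16842 + (48 + 34225)) = √(-16842 + 34273) = √17431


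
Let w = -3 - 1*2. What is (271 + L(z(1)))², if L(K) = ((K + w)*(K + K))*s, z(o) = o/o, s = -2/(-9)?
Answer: 5870929/81 ≈ 72481.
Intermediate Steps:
w = -5 (w = -3 - 2 = -5)
s = 2/9 (s = -2*(-⅑) = 2/9 ≈ 0.22222)
z(o) = 1
L(K) = 4*K*(-5 + K)/9 (L(K) = ((K - 5)*(K + K))*(2/9) = ((-5 + K)*(2*K))*(2/9) = (2*K*(-5 + K))*(2/9) = 4*K*(-5 + K)/9)
(271 + L(z(1)))² = (271 + (4/9)*1*(-5 + 1))² = (271 + (4/9)*1*(-4))² = (271 - 16/9)² = (2423/9)² = 5870929/81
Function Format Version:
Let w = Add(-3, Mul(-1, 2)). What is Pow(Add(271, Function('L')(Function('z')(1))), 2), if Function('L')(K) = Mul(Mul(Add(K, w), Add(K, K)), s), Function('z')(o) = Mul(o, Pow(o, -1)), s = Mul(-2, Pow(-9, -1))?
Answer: Rational(5870929, 81) ≈ 72481.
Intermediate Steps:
w = -5 (w = Add(-3, -2) = -5)
s = Rational(2, 9) (s = Mul(-2, Rational(-1, 9)) = Rational(2, 9) ≈ 0.22222)
Function('z')(o) = 1
Function('L')(K) = Mul(Rational(4, 9), K, Add(-5, K)) (Function('L')(K) = Mul(Mul(Add(K, -5), Add(K, K)), Rational(2, 9)) = Mul(Mul(Add(-5, K), Mul(2, K)), Rational(2, 9)) = Mul(Mul(2, K, Add(-5, K)), Rational(2, 9)) = Mul(Rational(4, 9), K, Add(-5, K)))
Pow(Add(271, Function('L')(Function('z')(1))), 2) = Pow(Add(271, Mul(Rational(4, 9), 1, Add(-5, 1))), 2) = Pow(Add(271, Mul(Rational(4, 9), 1, -4)), 2) = Pow(Add(271, Rational(-16, 9)), 2) = Pow(Rational(2423, 9), 2) = Rational(5870929, 81)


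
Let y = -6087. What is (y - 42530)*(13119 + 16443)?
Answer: -1437215754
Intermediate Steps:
(y - 42530)*(13119 + 16443) = (-6087 - 42530)*(13119 + 16443) = -48617*29562 = -1437215754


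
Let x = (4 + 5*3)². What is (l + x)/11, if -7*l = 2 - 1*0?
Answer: 2525/77 ≈ 32.792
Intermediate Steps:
l = -2/7 (l = -(2 - 1*0)/7 = -(2 + 0)/7 = -⅐*2 = -2/7 ≈ -0.28571)
x = 361 (x = (4 + 15)² = 19² = 361)
(l + x)/11 = (-2/7 + 361)/11 = (2525/7)*(1/11) = 2525/77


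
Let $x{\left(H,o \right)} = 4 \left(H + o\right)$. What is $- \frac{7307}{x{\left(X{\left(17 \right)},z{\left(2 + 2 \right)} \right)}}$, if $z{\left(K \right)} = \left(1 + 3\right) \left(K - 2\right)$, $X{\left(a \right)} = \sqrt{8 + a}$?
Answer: $- \frac{7307}{52} \approx -140.52$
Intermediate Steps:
$z{\left(K \right)} = -8 + 4 K$ ($z{\left(K \right)} = 4 \left(-2 + K\right) = -8 + 4 K$)
$x{\left(H,o \right)} = 4 H + 4 o$
$- \frac{7307}{x{\left(X{\left(17 \right)},z{\left(2 + 2 \right)} \right)}} = - \frac{7307}{4 \sqrt{8 + 17} + 4 \left(-8 + 4 \left(2 + 2\right)\right)} = - \frac{7307}{4 \sqrt{25} + 4 \left(-8 + 4 \cdot 4\right)} = - \frac{7307}{4 \cdot 5 + 4 \left(-8 + 16\right)} = - \frac{7307}{20 + 4 \cdot 8} = - \frac{7307}{20 + 32} = - \frac{7307}{52}$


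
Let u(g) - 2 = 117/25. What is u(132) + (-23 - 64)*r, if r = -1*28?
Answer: 61067/25 ≈ 2442.7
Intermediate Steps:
r = -28
u(g) = 167/25 (u(g) = 2 + 117/25 = 167/25)
u(132) + (-23 - 64)*r = 167/25 + (-23 - 64)*(-28) = 167/25 - 87*(-28) = 167/25 + 2436 = 61067/25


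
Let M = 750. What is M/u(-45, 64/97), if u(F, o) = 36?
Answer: 125/6 ≈ 20.833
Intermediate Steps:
M/u(-45, 64/97) = 750/36 = 750*(1/36) = 125/6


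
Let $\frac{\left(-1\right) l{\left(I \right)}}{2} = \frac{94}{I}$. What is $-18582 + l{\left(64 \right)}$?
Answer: $- \frac{297359}{16} \approx -18585.0$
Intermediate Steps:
$l{\left(I \right)} = - \frac{188}{I}$ ($l{\left(I \right)} = - 2 \frac{94}{I} = - \frac{188}{I}$)
$-18582 + l{\left(64 \right)} = -18582 - \frac{188}{64} = -18582 - \frac{47}{16} = - \frac{297359}{16}$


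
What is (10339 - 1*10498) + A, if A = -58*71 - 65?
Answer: -4342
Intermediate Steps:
A = -4183 (A = -4118 - 65 = -4183)
(10339 - 1*10498) + A = (10339 - 1*10498) - 4183 = (10339 - 10498) - 4183 = -159 - 4183 = -4342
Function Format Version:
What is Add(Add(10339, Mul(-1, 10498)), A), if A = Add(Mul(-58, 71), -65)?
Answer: -4342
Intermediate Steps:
A = -4183 (A = Add(-4118, -65) = -4183)
Add(Add(10339, Mul(-1, 10498)), A) = Add(Add(10339, Mul(-1, 10498)), -4183) = Add(Add(10339, -10498), -4183) = Add(-159, -4183) = -4342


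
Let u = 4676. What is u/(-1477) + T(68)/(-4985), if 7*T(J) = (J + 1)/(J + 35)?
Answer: -2400930139/758373035 ≈ -3.1659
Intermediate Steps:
T(J) = (1 + J)/(7*(35 + J)) (T(J) = ((J + 1)/(J + 35))/7 = ((1 + J)/(35 + J))/7 = (1 + J)/(7*(35 + J)))
u/(-1477) + T(68)/(-4985) = 4676/(-1477) + ((1 + 68)/(7*(35 + 68)))/(-4985) = 4676*(-1/1477) + ((1/7)*69/103)*(-1/4985) = -668/211 + ((1/7)*(1/103)*69)*(-1/4985) = -668/211 + (69/721)*(-1/4985) = -668/211 - 69/3594185 = -2400930139/758373035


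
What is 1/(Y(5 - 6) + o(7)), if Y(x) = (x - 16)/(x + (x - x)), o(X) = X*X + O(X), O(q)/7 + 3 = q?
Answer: 1/94 ≈ 0.010638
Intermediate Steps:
O(q) = -21 + 7*q
o(X) = -21 + X**2 + 7*X (o(X) = X*X + (-21 + 7*X) = X**2 + (-21 + 7*X) = -21 + X**2 + 7*X)
Y(x) = (-16 + x)/x (Y(x) = (-16 + x)/(x + 0) = (-16 + x)/x)
1/(Y(5 - 6) + o(7)) = 1/((-16 + (5 - 6))/(5 - 6) + (-21 + 7**2 + 7*7)) = 1/((-16 - 1)/(-1) + (-21 + 49 + 49)) = 1/(-1*(-17) + 77) = 1/(17 + 77) = 1/94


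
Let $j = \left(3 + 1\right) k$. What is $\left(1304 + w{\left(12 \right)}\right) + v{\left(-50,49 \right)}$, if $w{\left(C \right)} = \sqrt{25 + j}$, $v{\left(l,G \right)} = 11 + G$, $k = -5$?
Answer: $1364 + \sqrt{5} \approx 1366.2$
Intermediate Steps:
$j = -20$ ($j = \left(3 + 1\right) \left(-5\right) = 4 \left(-5\right) = -20$)
$w{\left(C \right)} = \sqrt{5}$ ($w{\left(C \right)} = \sqrt{25 - 20} = \sqrt{5}$)
$\left(1304 + w{\left(12 \right)}\right) + v{\left(-50,49 \right)} = \left(1304 + \sqrt{5}\right) + \left(11 + 49\right) = \left(1304 + \sqrt{5}\right) + 60 = 1364 + \sqrt{5}$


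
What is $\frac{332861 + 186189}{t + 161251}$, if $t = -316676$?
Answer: $- \frac{20762}{6217} \approx -3.3396$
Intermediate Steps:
$\frac{332861 + 186189}{t + 161251} = \frac{332861 + 186189}{-316676 + 161251} = \frac{519050}{-155425} = 519050 \left(- \frac{1}{155425}\right) = - \frac{20762}{6217}$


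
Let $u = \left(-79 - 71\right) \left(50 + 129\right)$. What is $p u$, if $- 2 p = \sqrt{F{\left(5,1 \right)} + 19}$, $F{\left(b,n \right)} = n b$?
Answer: $26850 \sqrt{6} \approx 65769.0$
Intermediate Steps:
$F{\left(b,n \right)} = b n$
$u = -26850$ ($u = \left(-150\right) 179 = -26850$)
$p = - \sqrt{6}$ ($p = - \frac{\sqrt{5 \cdot 1 + 19}}{2} = - \frac{\sqrt{5 + 19}}{2} = - \frac{\sqrt{24}}{2} = - \frac{2 \sqrt{6}}{2} = - \sqrt{6} \approx -2.4495$)
$p u = - \sqrt{6} \left(-26850\right) = 26850 \sqrt{6}$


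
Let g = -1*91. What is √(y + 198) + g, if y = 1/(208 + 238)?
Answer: -91 + √39385814/446 ≈ -76.929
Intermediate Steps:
y = 1/446 ≈ 0.0022422
g = -91
√(y + 198) + g = √(1/446 + 198) - 91 = √(88309/446) - 91 = √39385814/446 - 91 = -91 + √39385814/446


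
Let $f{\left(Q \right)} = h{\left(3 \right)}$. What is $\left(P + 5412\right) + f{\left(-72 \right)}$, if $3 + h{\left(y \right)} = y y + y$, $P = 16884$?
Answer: $22305$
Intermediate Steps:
$h{\left(y \right)} = -3 + y + y^{2}$ ($h{\left(y \right)} = -3 + \left(y y + y\right) = -3 + \left(y^{2} + y\right) = -3 + \left(y + y^{2}\right) = -3 + y + y^{2}$)
$f{\left(Q \right)} = 9$ ($f{\left(Q \right)} = -3 + 3 + 3^{2} = -3 + 3 + 9 = 9$)
$\left(P + 5412\right) + f{\left(-72 \right)} = \left(16884 + 5412\right) + 9 = 22296 + 9 = 22305$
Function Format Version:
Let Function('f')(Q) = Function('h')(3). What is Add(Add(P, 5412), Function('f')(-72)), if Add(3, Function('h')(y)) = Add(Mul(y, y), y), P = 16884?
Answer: 22305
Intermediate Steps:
Function('h')(y) = Add(-3, y, Pow(y, 2)) (Function('h')(y) = Add(-3, Add(Mul(y, y), y)) = Add(-3, Add(Pow(y, 2), y)) = Add(-3, Add(y, Pow(y, 2))) = Add(-3, y, Pow(y, 2)))
Function('f')(Q) = 9 (Function('f')(Q) = Add(-3, 3, Pow(3, 2)) = Add(-3, 3, 9) = 9)
Add(Add(P, 5412), Function('f')(-72)) = Add(Add(16884, 5412), 9) = Add(22296, 9) = 22305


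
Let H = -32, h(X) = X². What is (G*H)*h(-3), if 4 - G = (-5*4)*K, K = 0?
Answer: -1152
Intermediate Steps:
G = 4 (G = 4 - (-5*4)*0 = 4 - (-20)*0 = 4 - 1*0 = 4 + 0 = 4)
(G*H)*h(-3) = (4*(-32))*(-3)² = -128*9 = -1152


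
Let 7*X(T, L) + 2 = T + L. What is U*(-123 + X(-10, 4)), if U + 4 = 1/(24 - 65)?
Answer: 143385/287 ≈ 499.60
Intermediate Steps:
X(T, L) = -2/7 + L/7 + T/7 (X(T, L) = -2/7 + (T + L)/7 = -2/7 + (L + T)/7 = -2/7 + (L/7 + T/7) = -2/7 + L/7 + T/7)
U = -165/41 (U = -4 + 1/(24 - 65) = -4 + 1/(-41) = -4 - 1/41 = -165/41 ≈ -4.0244)
U*(-123 + X(-10, 4)) = -165*(-123 + (-2/7 + (⅐)*4 + (⅐)*(-10)))/41 = -165*(-123 + (-2/7 + 4/7 - 10/7))/41 = -165*(-123 - 8/7)/41 = -165/41*(-869/7) = 143385/287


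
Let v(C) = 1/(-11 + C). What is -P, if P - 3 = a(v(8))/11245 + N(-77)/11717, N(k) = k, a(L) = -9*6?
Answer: -393774412/131757665 ≈ -2.9886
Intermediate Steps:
a(L) = -54
P = 393774412/131757665 (P = 3 + (-54/11245 - 77/11717) = 3 - 1498583/131757665 = 393774412/131757665 ≈ 2.9886)
-P = -1*393774412/131757665 = -393774412/131757665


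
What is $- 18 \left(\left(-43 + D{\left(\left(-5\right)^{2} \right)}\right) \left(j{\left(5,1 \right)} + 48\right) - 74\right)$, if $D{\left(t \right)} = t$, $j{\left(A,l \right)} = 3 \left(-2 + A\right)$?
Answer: $19800$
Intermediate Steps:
$j{\left(A,l \right)} = -6 + 3 A$
$- 18 \left(\left(-43 + D{\left(\left(-5\right)^{2} \right)}\right) \left(j{\left(5,1 \right)} + 48\right) - 74\right) = - 18 \left(\left(-43 + \left(-5\right)^{2}\right) \left(\left(-6 + 3 \cdot 5\right) + 48\right) - 74\right) = - 18 \left(\left(-43 + 25\right) \left(\left(-6 + 15\right) + 48\right) - 74\right) = - 18 \left(- 18 \left(9 + 48\right) - 74\right) = - 18 \left(\left(-18\right) 57 - 74\right) = - 18 \left(-1026 - 74\right) = \left(-18\right) \left(-1100\right) = 19800$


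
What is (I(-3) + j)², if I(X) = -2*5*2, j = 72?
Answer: 2704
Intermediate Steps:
I(X) = -20 (I(X) = -10*2 = -20)
(I(-3) + j)² = (-20 + 72)² = 52² = 2704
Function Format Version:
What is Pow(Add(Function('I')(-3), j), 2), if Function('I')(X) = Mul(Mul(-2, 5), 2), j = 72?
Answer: 2704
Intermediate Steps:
Function('I')(X) = -20 (Function('I')(X) = Mul(-10, 2) = -20)
Pow(Add(Function('I')(-3), j), 2) = Pow(Add(-20, 72), 2) = Pow(52, 2) = 2704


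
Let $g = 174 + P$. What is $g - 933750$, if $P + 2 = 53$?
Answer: $-933525$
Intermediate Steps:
$P = 51$ ($P = -2 + 53 = 51$)
$g = 225$ ($g = 174 + 51 = 225$)
$g - 933750 = 225 - 933750 = -933525$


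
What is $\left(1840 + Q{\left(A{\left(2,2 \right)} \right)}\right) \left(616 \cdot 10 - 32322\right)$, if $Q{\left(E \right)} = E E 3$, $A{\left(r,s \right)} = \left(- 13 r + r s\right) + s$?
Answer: $-79532480$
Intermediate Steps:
$A{\left(r,s \right)} = s - 13 r + r s$
$Q{\left(E \right)} = 3 E^{2}$ ($Q{\left(E \right)} = E^{2} \cdot 3 = 3 E^{2}$)
$\left(1840 + Q{\left(A{\left(2,2 \right)} \right)}\right) \left(616 \cdot 10 - 32322\right) = \left(1840 + 3 \left(2 - 26 + 2 \cdot 2\right)^{2}\right) \left(616 \cdot 10 - 32322\right) = \left(1840 + 3 \left(2 - 26 + 4\right)^{2}\right) \left(6160 - 32322\right) = \left(1840 + 3 \left(-20\right)^{2}\right) \left(-26162\right) = \left(1840 + 3 \cdot 400\right) \left(-26162\right) = \left(1840 + 1200\right) \left(-26162\right) = 3040 \left(-26162\right) = -79532480$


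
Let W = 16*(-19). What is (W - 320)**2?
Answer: 389376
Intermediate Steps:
W = -304
(W - 320)**2 = (-304 - 320)**2 = (-624)**2 = 389376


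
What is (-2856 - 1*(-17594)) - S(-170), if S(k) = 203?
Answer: 14535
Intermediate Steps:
(-2856 - 1*(-17594)) - S(-170) = (-2856 - 1*(-17594)) - 1*203 = (-2856 + 17594) - 203 = 14738 - 203 = 14535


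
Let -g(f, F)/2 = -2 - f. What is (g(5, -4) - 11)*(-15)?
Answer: -45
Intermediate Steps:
g(f, F) = 4 + 2*f (g(f, F) = -2*(-2 - f) = 4 + 2*f)
(g(5, -4) - 11)*(-15) = ((4 + 2*5) - 11)*(-15) = ((4 + 10) - 11)*(-15) = (14 - 11)*(-15) = 3*(-15) = -45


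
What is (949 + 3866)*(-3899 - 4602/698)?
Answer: -6563095380/349 ≈ -1.8805e+7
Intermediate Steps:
(949 + 3866)*(-3899 - 4602/698) = 4815*(-3899 - 4602*1/698) = 4815*(-3899 - 2301/349) = 4815*(-1363052/349) = -6563095380/349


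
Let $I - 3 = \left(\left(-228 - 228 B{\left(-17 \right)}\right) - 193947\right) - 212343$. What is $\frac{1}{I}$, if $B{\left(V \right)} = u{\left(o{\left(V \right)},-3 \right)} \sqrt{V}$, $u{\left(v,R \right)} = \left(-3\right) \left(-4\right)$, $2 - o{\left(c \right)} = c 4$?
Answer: $\frac{i}{3 \left(- 135505 i + 912 \sqrt{17}\right)} \approx -2.458 \cdot 10^{-6} + 6.8211 \cdot 10^{-8} i$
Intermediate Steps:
$o{\left(c \right)} = 2 - 4 c$ ($o{\left(c \right)} = 2 - c 4 = 2 - 4 c$)
$u{\left(v,R \right)} = 12$
$B{\left(V \right)} = 12 \sqrt{V}$
$I = -406515 - 2736 i \sqrt{17}$ ($I = 3 - \left(406518 + 228 \cdot 12 \sqrt{-17}\right) = 3 - \left(406518 + 228 \cdot 12 i \sqrt{17}\right) = 3 - \left(406518 + 2736 i \sqrt{17}\right) = -406515 - 2736 i \sqrt{17} \approx -4.0652 \cdot 10^{5} - 11281.0 i$)
$\frac{1}{I} = \frac{1}{-406515 - 2736 i \sqrt{17}}$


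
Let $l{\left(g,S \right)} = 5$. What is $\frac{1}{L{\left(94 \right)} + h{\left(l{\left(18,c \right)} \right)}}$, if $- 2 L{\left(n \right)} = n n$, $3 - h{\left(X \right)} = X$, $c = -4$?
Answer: $- \frac{1}{4420} \approx -0.00022624$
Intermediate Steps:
$h{\left(X \right)} = 3 - X$
$L{\left(n \right)} = - \frac{n^{2}}{2}$ ($L{\left(n \right)} = - \frac{n n}{2} = - \frac{n^{2}}{2}$)
$\frac{1}{L{\left(94 \right)} + h{\left(l{\left(18,c \right)} \right)}} = \frac{1}{- \frac{94^{2}}{2} + \left(3 - 5\right)} = \frac{1}{\left(- \frac{1}{2}\right) 8836 + \left(3 - 5\right)} = \frac{1}{-4418 - 2} = \frac{1}{-4420} = - \frac{1}{4420}$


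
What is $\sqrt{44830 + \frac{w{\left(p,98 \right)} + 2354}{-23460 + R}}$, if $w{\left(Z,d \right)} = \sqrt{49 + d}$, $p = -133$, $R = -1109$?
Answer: $\frac{\sqrt{27060933330204 - 171983 \sqrt{3}}}{24569} \approx 211.73$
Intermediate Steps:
$\sqrt{44830 + \frac{w{\left(p,98 \right)} + 2354}{-23460 + R}} = \sqrt{44830 + \frac{\sqrt{49 + 98} + 2354}{-23460 - 1109}} = \sqrt{44830 + \frac{\sqrt{147} + 2354}{-24569}} = \sqrt{44830 + \left(7 \sqrt{3} + 2354\right) \left(- \frac{1}{24569}\right)} = \sqrt{44830 + \left(2354 + 7 \sqrt{3}\right) \left(- \frac{1}{24569}\right)} = \sqrt{44830 - \left(\frac{2354}{24569} + \frac{7 \sqrt{3}}{24569}\right)} = \sqrt{\frac{1101425916}{24569} - \frac{7 \sqrt{3}}{24569}}$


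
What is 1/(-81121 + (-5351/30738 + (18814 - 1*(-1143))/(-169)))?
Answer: -5194722/422015385947 ≈ -1.2309e-5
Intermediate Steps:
1/(-81121 + (-5351/30738 + (18814 - 1*(-1143))/(-169))) = 1/(-81121 + (-5351*1/30738 + (18814 + 1143)*(-1/169))) = 1/(-81121 + (-5351/30738 + 19957*(-1/169))) = 1/(-81121 + (-5351/30738 - 19957/169)) = 1/(-81121 - 614342585/5194722) = 1/(-422015385947/5194722) = -5194722/422015385947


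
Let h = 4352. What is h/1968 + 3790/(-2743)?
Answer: 279926/337389 ≈ 0.82968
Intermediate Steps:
h/1968 + 3790/(-2743) = 4352/1968 + 3790/(-2743) = 4352*(1/1968) + 3790*(-1/2743) = 272/123 - 3790/2743 = 279926/337389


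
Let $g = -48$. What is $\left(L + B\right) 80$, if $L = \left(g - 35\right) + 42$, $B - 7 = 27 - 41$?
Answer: $-3840$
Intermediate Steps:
$B = -7$ ($B = 7 + \left(27 - 41\right) = 7 - 14 = -7$)
$L = -41$ ($L = \left(-48 - 35\right) + 42 = -83 + 42 = -41$)
$\left(L + B\right) 80 = \left(-41 - 7\right) 80 = \left(-48\right) 80 = -3840$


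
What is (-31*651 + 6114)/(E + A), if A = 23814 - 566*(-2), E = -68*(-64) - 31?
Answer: -14067/29267 ≈ -0.48064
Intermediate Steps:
E = 4321 (E = 4352 - 31 = 4321)
A = 24946 (A = 23814 - 1*(-1132) = 23814 + 1132 = 24946)
(-31*651 + 6114)/(E + A) = (-31*651 + 6114)/(4321 + 24946) = (-20181 + 6114)/29267 = -14067*1/29267 = -14067/29267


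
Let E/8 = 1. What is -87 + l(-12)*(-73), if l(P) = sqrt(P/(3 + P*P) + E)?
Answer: -87 - 146*sqrt(97)/7 ≈ -292.42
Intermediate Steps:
E = 8 (E = 8*1 = 8)
l(P) = sqrt(8 + P/(3 + P**2)) (l(P) = sqrt(P/(3 + P*P) + 8) = sqrt(P/(3 + P**2) + 8) = sqrt(8 + P/(3 + P**2)))
-87 + l(-12)*(-73) = -87 + sqrt((24 - 12 + 8*(-12)**2)/(3 + (-12)**2))*(-73) = -87 + sqrt((24 - 12 + 8*144)/(3 + 144))*(-73) = -87 + sqrt((24 - 12 + 1152)/147)*(-73) = -87 + sqrt((1/147)*1164)*(-73) = -87 + sqrt(388/49)*(-73) = -87 + (2*sqrt(97)/7)*(-73) = -87 - 146*sqrt(97)/7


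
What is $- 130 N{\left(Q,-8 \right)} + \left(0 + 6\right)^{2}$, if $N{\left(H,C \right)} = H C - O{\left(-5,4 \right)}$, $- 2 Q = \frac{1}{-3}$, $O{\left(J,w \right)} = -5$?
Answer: $- \frac{1322}{3} \approx -440.67$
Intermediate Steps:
$Q = \frac{1}{6}$ ($Q = - \frac{1}{2 \left(-3\right)} = \left(- \frac{1}{2}\right) \left(- \frac{1}{3}\right) = \frac{1}{6} \approx 0.16667$)
$N{\left(H,C \right)} = 5 + C H$ ($N{\left(H,C \right)} = H C - -5 = C H + 5 = 5 + C H$)
$- 130 N{\left(Q,-8 \right)} + \left(0 + 6\right)^{2} = - 130 \left(5 - \frac{4}{3}\right) + \left(0 + 6\right)^{2} = - 130 \left(5 - \frac{4}{3}\right) + 6^{2} = \left(-130\right) \frac{11}{3} + 36 = - \frac{1430}{3} + 36 = - \frac{1322}{3}$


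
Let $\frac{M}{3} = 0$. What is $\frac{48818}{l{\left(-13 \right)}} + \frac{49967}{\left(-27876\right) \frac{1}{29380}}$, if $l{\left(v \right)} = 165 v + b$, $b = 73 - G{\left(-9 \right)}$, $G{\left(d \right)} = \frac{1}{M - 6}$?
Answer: $- \frac{4564312937917}{86631639} \approx -52686.0$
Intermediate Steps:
$M = 0$ ($M = 3 \cdot 0 = 0$)
$G{\left(d \right)} = - \frac{1}{6}$ ($G{\left(d \right)} = \frac{1}{0 - 6} = \frac{1}{-6} = - \frac{1}{6}$)
$b = \frac{439}{6}$ ($b = 73 - - \frac{1}{6} = 73 + \frac{1}{6} = \frac{439}{6} \approx 73.167$)
$l{\left(v \right)} = \frac{439}{6} + 165 v$ ($l{\left(v \right)} = 165 v + \frac{439}{6} = \frac{439}{6} + 165 v$)
$\frac{48818}{l{\left(-13 \right)}} + \frac{49967}{\left(-27876\right) \frac{1}{29380}} = \frac{48818}{\frac{439}{6} + 165 \left(-13\right)} + \frac{49967}{\left(-27876\right) \frac{1}{29380}} = \frac{48818}{\frac{439}{6} - 2145} + \frac{49967}{\left(-27876\right) \frac{1}{29380}} = \frac{48818}{- \frac{12431}{6}} + \frac{49967}{- \frac{6969}{7345}} = 48818 \left(- \frac{6}{12431}\right) + 49967 \left(- \frac{7345}{6969}\right) = - \frac{292908}{12431} - \frac{367007615}{6969} = - \frac{4564312937917}{86631639}$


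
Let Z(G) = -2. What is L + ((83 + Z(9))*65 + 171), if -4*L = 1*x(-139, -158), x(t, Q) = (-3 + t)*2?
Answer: 5507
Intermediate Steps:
x(t, Q) = -6 + 2*t
L = 71 (L = -(-6 + 2*(-139))/4 = -(-6 - 278)/4 = -(-284)/4 = -1/4*(-284) = 71)
L + ((83 + Z(9))*65 + 171) = 71 + ((83 - 2)*65 + 171) = 71 + (81*65 + 171) = 71 + (5265 + 171) = 71 + 5436 = 5507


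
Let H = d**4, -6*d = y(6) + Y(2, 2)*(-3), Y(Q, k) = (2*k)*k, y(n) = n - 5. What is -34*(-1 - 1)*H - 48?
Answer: 4741745/324 ≈ 14635.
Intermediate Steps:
y(n) = -5 + n
Y(Q, k) = 2*k**2
d = 23/6 (d = -((-5 + 6) + (2*2**2)*(-3))/6 = -(1 + (2*4)*(-3))/6 = -(1 + 8*(-3))/6 = -(1 - 24)/6 = -1/6*(-23) = 23/6 ≈ 3.8333)
H = 279841/1296 (H = (23/6)**4 = 279841/1296 ≈ 215.93)
-34*(-1 - 1)*H - 48 = -34*(-1 - 1)*279841/1296 - 48 = -(-68)*279841/1296 - 48 = -34*(-279841/648) - 48 = 4757297/324 - 48 = 4741745/324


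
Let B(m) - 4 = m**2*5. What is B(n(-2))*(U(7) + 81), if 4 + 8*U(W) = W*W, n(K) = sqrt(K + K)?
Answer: -1386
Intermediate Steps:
n(K) = sqrt(2)*sqrt(K) (n(K) = sqrt(2*K) = sqrt(2)*sqrt(K))
U(W) = -1/2 + W**2/8 (U(W) = -1/2 + (W*W)/8 = -1/2 + W**2/8)
B(m) = 4 + 5*m**2 (B(m) = 4 + m**2*5 = 4 + 5*m**2)
B(n(-2))*(U(7) + 81) = (4 + 5*(sqrt(2)*sqrt(-2))**2)*((-1/2 + (1/8)*7**2) + 81) = (4 + 5*(sqrt(2)*(I*sqrt(2)))**2)*((-1/2 + (1/8)*49) + 81) = (4 + 5*(2*I)**2)*((-1/2 + 49/8) + 81) = (4 + 5*(-4))*(45/8 + 81) = (4 - 20)*(693/8) = -16*693/8 = -1386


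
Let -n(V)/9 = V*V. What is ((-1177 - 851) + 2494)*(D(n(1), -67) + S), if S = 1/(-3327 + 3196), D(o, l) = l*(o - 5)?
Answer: 57260682/131 ≈ 4.3710e+5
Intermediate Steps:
n(V) = -9*V**2 (n(V) = -9*V*V = -9*V**2)
D(o, l) = l*(-5 + o)
S = -1/131 (S = 1/(-131) = -1/131 ≈ -0.0076336)
((-1177 - 851) + 2494)*(D(n(1), -67) + S) = ((-1177 - 851) + 2494)*(-67*(-5 - 9*1**2) - 1/131) = (-2028 + 2494)*(-67*(-5 - 9*1) - 1/131) = 466*(-67*(-5 - 9) - 1/131) = 466*(-67*(-14) - 1/131) = 466*(938 - 1/131) = 466*(122877/131) = 57260682/131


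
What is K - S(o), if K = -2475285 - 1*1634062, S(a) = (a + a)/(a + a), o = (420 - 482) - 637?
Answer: -4109348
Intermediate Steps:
o = -699 (o = -62 - 637 = -699)
S(a) = 1 (S(a) = (2*a)/((2*a)) = (2*a)*(1/(2*a)) = 1)
K = -4109347 (K = -2475285 - 1634062 = -4109347)
K - S(o) = -4109347 - 1*1 = -4109347 - 1 = -4109348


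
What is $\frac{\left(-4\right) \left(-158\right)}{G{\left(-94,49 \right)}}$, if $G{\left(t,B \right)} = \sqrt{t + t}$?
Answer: $- \frac{316 i \sqrt{47}}{47} \approx - 46.093 i$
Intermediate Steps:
$G{\left(t,B \right)} = \sqrt{2} \sqrt{t}$ ($G{\left(t,B \right)} = \sqrt{2 t} = \sqrt{2} \sqrt{t}$)
$\frac{\left(-4\right) \left(-158\right)}{G{\left(-94,49 \right)}} = \frac{\left(-4\right) \left(-158\right)}{\sqrt{2} \sqrt{-94}} = \frac{632}{\sqrt{2} i \sqrt{94}} = \frac{632}{2 i \sqrt{47}} = 632 \left(- \frac{i \sqrt{47}}{94}\right) = - \frac{316 i \sqrt{47}}{47}$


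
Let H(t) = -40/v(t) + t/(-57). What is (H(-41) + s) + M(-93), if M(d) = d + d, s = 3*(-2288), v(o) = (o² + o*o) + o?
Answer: -444803323/63099 ≈ -7049.3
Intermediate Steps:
v(o) = o + 2*o² (v(o) = (o² + o²) + o = 2*o² + o = o + 2*o²)
s = -6864
H(t) = -t/57 - 40/(t*(1 + 2*t)) (H(t) = -40*1/(t*(1 + 2*t)) + t/(-57) = -40/(t*(1 + 2*t)) + t*(-1/57) = -40/(t*(1 + 2*t)) - t/57 = -t/57 - 40/(t*(1 + 2*t)))
M(d) = 2*d
(H(-41) + s) + M(-93) = ((1/57)*(-2280 + (-41)²*(-1 - 2*(-41)))/(-41*(1 + 2*(-41))) - 6864) + 2*(-93) = ((1/57)*(-1/41)*(-2280 + 1681*(-1 + 82))/(1 - 82) - 6864) - 186 = ((1/57)*(-1/41)*(-2280 + 1681*81)/(-81) - 6864) - 186 = ((1/57)*(-1/41)*(-1/81)*(-2280 + 136161) - 6864) - 186 = ((1/57)*(-1/41)*(-1/81)*133881 - 6864) - 186 = (44627/63099 - 6864) - 186 = -433066909/63099 - 186 = -444803323/63099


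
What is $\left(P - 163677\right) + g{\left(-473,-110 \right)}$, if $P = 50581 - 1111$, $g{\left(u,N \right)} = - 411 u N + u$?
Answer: $-21499010$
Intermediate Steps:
$g{\left(u,N \right)} = u - 411 N u$ ($g{\left(u,N \right)} = - 411 N u + u = u - 411 N u$)
$P = 49470$ ($P = 50581 - 1111 = 49470$)
$\left(P - 163677\right) + g{\left(-473,-110 \right)} = \left(49470 - 163677\right) - 473 \left(1 - -45210\right) = -114207 - 473 \left(1 + 45210\right) = -114207 - 21384803 = -21499010$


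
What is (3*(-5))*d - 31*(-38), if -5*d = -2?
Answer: 1172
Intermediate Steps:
d = ⅖ (d = -⅕*(-2) = ⅖ ≈ 0.40000)
(3*(-5))*d - 31*(-38) = (3*(-5))*(⅖) - 31*(-38) = -15*⅖ + 1178 = -6 + 1178 = 1172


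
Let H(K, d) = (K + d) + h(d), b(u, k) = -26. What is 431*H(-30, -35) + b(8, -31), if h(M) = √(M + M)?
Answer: -28041 + 431*I*√70 ≈ -28041.0 + 3606.0*I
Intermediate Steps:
h(M) = √2*√M (h(M) = √(2*M) = √2*√M)
H(K, d) = K + d + √2*√d (H(K, d) = (K + d) + √2*√d = K + d + √2*√d)
431*H(-30, -35) + b(8, -31) = 431*(-30 - 35 + √2*√(-35)) - 26 = 431*(-30 - 35 + √2*(I*√35)) - 26 = 431*(-30 - 35 + I*√70) - 26 = 431*(-65 + I*√70) - 26 = (-28015 + 431*I*√70) - 26 = -28041 + 431*I*√70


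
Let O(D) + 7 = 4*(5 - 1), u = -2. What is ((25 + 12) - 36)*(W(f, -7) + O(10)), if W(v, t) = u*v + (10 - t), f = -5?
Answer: 36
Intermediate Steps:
O(D) = 9 (O(D) = -7 + 4*(5 - 1) = -7 + 4*4 = -7 + 16 = 9)
W(v, t) = 10 - t - 2*v (W(v, t) = -2*v + (10 - t) = 10 - t - 2*v)
((25 + 12) - 36)*(W(f, -7) + O(10)) = ((25 + 12) - 36)*((10 - 1*(-7) - 2*(-5)) + 9) = (37 - 36)*((10 + 7 + 10) + 9) = 1*(27 + 9) = 1*36 = 36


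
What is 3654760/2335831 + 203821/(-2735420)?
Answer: 9521212188949/6389478834020 ≈ 1.4901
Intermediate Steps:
3654760/2335831 + 203821/(-2735420) = 3654760*(1/2335831) + 203821*(-1/2735420) = 3654760/2335831 - 203821/2735420 = 9521212188949/6389478834020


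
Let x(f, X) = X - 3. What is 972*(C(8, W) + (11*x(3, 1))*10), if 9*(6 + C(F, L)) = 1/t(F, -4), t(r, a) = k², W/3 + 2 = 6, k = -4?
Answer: -878661/4 ≈ -2.1967e+5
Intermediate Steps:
W = 12 (W = -6 + 3*6 = -6 + 18 = 12)
t(r, a) = 16 (t(r, a) = (-4)² = 16)
x(f, X) = -3 + X
C(F, L) = -863/144 (C(F, L) = -6 + (⅑)/16 = -6 + (⅑)*(1/16) = -6 + 1/144 = -863/144)
972*(C(8, W) + (11*x(3, 1))*10) = 972*(-863/144 + (11*(-3 + 1))*10) = 972*(-863/144 + (11*(-2))*10) = 972*(-863/144 - 22*10) = 972*(-863/144 - 220) = 972*(-32543/144) = -878661/4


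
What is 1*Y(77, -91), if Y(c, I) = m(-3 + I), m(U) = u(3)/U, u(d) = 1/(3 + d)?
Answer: -1/564 ≈ -0.0017731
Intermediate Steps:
m(U) = 1/(6*U) (m(U) = 1/((3 + 3)*U) = 1/(6*U))
Y(c, I) = 1/(6*(-3 + I))
1*Y(77, -91) = 1*(1/(6*(-3 - 91))) = 1*((1/6)/(-94)) = 1*((1/6)*(-1/94)) = 1*(-1/564) = -1/564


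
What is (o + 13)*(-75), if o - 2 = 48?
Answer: -4725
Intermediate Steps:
o = 50 (o = 2 + 48 = 50)
(o + 13)*(-75) = (50 + 13)*(-75) = 63*(-75) = -4725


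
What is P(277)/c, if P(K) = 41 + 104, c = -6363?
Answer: -145/6363 ≈ -0.022788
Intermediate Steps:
P(K) = 145
P(277)/c = 145/(-6363) = 145*(-1/6363) = -145/6363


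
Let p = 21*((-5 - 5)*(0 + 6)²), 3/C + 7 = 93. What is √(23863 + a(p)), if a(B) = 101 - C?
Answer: 3*√19693054/86 ≈ 154.80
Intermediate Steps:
C = 3/86 (C = 3/(-7 + 93) = 3/86 ≈ 0.034884)
p = -7560 (p = 21*(-10*6²) = 21*(-10*36) = 21*(-360) = -7560)
a(B) = 8683/86 (a(B) = 101 - 1*3/86 = 101 - 3/86 = 8683/86)
√(23863 + a(p)) = √(23863 + 8683/86) = √(2060901/86) = 3*√19693054/86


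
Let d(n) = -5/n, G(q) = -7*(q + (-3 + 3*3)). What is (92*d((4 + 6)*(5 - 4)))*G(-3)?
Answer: 966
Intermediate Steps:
G(q) = -42 - 7*q (G(q) = -7*(q + (-3 + 9)) = -7*(q + 6) = -7*(6 + q) = -42 - 7*q)
(92*d((4 + 6)*(5 - 4)))*G(-3) = (92*(-5*1/((4 + 6)*(5 - 4))))*(-42 - 7*(-3)) = (92*(-5/(10*1)))*(-42 + 21) = (92*(-5/10))*(-21) = (92*(-5*⅒))*(-21) = (92*(-½))*(-21) = -46*(-21) = 966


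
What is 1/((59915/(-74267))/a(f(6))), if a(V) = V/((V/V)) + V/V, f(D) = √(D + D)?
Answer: -3229/2605 - 6458*√3/2605 ≈ -5.5334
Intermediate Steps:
f(D) = √2*√D (f(D) = √(2*D) = √2*√D)
a(V) = 1 + V (a(V) = V/1 + 1 = V*1 + 1 = V + 1 = 1 + V)
1/((59915/(-74267))/a(f(6))) = 1/((59915/(-74267))/(1 + √2*√6)) = 1/((59915*(-1/74267))/(1 + 2*√3)) = 1/(-2605/(3229*(1 + 2*√3))) = -3229/2605 - 6458*√3/2605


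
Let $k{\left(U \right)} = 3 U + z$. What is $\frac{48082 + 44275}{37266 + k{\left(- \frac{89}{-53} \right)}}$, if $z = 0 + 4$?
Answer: $\frac{4894921}{1975577} \approx 2.4777$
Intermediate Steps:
$z = 4$
$k{\left(U \right)} = 4 + 3 U$ ($k{\left(U \right)} = 3 U + 4 = 4 + 3 U$)
$\frac{48082 + 44275}{37266 + k{\left(- \frac{89}{-53} \right)}} = \frac{48082 + 44275}{37266 + \left(4 + 3 \left(- \frac{89}{-53}\right)\right)} = \frac{92357}{37266 + \left(4 + 3 \left(\left(-89\right) \left(- \frac{1}{53}\right)\right)\right)} = \frac{92357}{37266 + \left(4 + 3 \cdot \frac{89}{53}\right)} = \frac{92357}{37266 + \left(4 + \frac{267}{53}\right)} = \frac{92357}{37266 + \frac{479}{53}} = \frac{92357}{\frac{1975577}{53}} = 92357 \cdot \frac{53}{1975577} = \frac{4894921}{1975577}$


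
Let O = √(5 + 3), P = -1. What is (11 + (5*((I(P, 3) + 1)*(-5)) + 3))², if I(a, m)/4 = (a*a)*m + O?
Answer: 176721 + 124400*√2 ≈ 3.5265e+5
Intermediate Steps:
O = 2*√2 (O = √8 = 2*√2 ≈ 2.8284)
I(a, m) = 8*√2 + 4*m*a² (I(a, m) = 4*((a*a)*m + 2*√2) = 4*(a²*m + 2*√2) = 4*(m*a² + 2*√2) = 4*(2*√2 + m*a²) = 8*√2 + 4*m*a²)
(11 + (5*((I(P, 3) + 1)*(-5)) + 3))² = (11 + (5*(((8*√2 + 4*3*(-1)²) + 1)*(-5)) + 3))² = (11 + (5*(((8*√2 + 4*3*1) + 1)*(-5)) + 3))² = (11 + (5*(((8*√2 + 12) + 1)*(-5)) + 3))² = (11 + (5*(((12 + 8*√2) + 1)*(-5)) + 3))² = (11 + (5*((13 + 8*√2)*(-5)) + 3))² = (11 + (5*(-65 - 40*√2) + 3))² = (11 + ((-325 - 200*√2) + 3))² = (11 + (-322 - 200*√2))² = (-311 - 200*√2)²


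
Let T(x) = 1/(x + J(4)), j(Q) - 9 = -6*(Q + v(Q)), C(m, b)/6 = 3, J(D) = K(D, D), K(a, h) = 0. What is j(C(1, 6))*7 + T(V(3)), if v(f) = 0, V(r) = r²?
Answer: -6236/9 ≈ -692.89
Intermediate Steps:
J(D) = 0
C(m, b) = 18 (C(m, b) = 6*3 = 18)
j(Q) = 9 - 6*Q (j(Q) = 9 - 6*(Q + 0) = 9 - 6*Q)
T(x) = 1/x (T(x) = 1/(x + 0) = 1/x)
j(C(1, 6))*7 + T(V(3)) = (9 - 6*18)*7 + 1/(3²) = (9 - 108)*7 + 1/9 = -99*7 + ⅑ = -693 + ⅑ = -6236/9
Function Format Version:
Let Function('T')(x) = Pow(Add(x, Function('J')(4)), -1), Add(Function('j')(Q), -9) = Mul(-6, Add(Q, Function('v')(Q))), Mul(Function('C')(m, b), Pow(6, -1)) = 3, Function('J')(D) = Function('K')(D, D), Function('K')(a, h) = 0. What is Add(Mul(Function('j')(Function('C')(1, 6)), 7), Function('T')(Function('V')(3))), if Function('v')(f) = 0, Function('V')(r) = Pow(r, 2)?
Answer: Rational(-6236, 9) ≈ -692.89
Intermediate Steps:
Function('J')(D) = 0
Function('C')(m, b) = 18 (Function('C')(m, b) = Mul(6, 3) = 18)
Function('j')(Q) = Add(9, Mul(-6, Q)) (Function('j')(Q) = Add(9, Mul(-6, Add(Q, 0))) = Add(9, Mul(-6, Q)))
Function('T')(x) = Pow(x, -1) (Function('T')(x) = Pow(Add(x, 0), -1) = Pow(x, -1))
Add(Mul(Function('j')(Function('C')(1, 6)), 7), Function('T')(Function('V')(3))) = Add(Mul(Add(9, Mul(-6, 18)), 7), Pow(Pow(3, 2), -1)) = Add(Mul(Add(9, -108), 7), Pow(9, -1)) = Add(Mul(-99, 7), Rational(1, 9)) = Add(-693, Rational(1, 9)) = Rational(-6236, 9)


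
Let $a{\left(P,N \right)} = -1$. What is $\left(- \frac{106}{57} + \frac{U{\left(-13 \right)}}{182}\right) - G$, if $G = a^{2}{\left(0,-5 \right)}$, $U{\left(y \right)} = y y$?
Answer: $- \frac{1541}{798} \approx -1.9311$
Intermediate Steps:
$U{\left(y \right)} = y^{2}$
$G = 1$ ($G = \left(-1\right)^{2} = 1$)
$\left(- \frac{106}{57} + \frac{U{\left(-13 \right)}}{182}\right) - G = \left(- \frac{106}{57} + \frac{\left(-13\right)^{2}}{182}\right) - 1 = \left(\left(-106\right) \frac{1}{57} + 169 \cdot \frac{1}{182}\right) - 1 = \left(- \frac{106}{57} + \frac{13}{14}\right) - 1 = - \frac{743}{798} - 1 = - \frac{1541}{798}$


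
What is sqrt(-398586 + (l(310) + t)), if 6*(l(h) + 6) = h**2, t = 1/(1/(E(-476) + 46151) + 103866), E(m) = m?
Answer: I*sqrt(77493165294752707003180653)/14232238653 ≈ 618.53*I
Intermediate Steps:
t = 45675/4744079551 (t = 1/(1/(-476 + 46151) + 103866) = 1/(1/45675 + 103866) = 1/(4744079551/45675) = 45675/4744079551 ≈ 9.6278e-6)
l(h) = -6 + h**2/6
sqrt(-398586 + (l(310) + t)) = sqrt(-398586 + ((-6 + (1/6)*310**2) + 45675/4744079551)) = sqrt(-398586 + ((-6 + (1/6)*96100) + 45675/4744079551)) = sqrt(-398586 + ((-6 + 48050/3) + 45675/4744079551)) = sqrt(-398586 + (48032/3 + 45675/4744079551)) = sqrt(-398586 + 227867629130657/14232238653) = sqrt(-5444903446614001/14232238653) = I*sqrt(77493165294752707003180653)/14232238653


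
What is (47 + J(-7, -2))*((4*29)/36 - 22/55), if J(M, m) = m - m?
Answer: 5969/45 ≈ 132.64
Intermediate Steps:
J(M, m) = 0
(47 + J(-7, -2))*((4*29)/36 - 22/55) = (47 + 0)*((4*29)/36 - 22/55) = 47*(116*(1/36) - 22*1/55) = 47*(29/9 - ⅖) = 47*(127/45) = 5969/45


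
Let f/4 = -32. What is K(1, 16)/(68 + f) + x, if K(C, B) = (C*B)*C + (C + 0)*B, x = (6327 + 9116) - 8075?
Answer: 110512/15 ≈ 7367.5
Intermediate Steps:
f = -128 (f = 4*(-32) = -128)
x = 7368 (x = 15443 - 8075 = 7368)
K(C, B) = B*C + B*C**2 (K(C, B) = (B*C)*C + C*B = B*C**2 + B*C = B*C + B*C**2)
K(1, 16)/(68 + f) + x = (16*1*(1 + 1))/(68 - 128) + 7368 = (16*1*2)/(-60) + 7368 = -1/60*32 + 7368 = -8/15 + 7368 = 110512/15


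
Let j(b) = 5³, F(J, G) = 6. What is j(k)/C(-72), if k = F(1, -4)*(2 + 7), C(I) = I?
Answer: -125/72 ≈ -1.7361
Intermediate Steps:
k = 54 (k = 6*(2 + 7) = 6*9 = 54)
j(b) = 125
j(k)/C(-72) = 125/(-72) = 125*(-1/72) = -125/72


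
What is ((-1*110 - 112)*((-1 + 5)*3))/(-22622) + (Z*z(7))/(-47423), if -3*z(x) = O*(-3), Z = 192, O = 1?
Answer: 60995724/536401553 ≈ 0.11371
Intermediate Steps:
z(x) = 1 (z(x) = -(-3)/3 = -1/3*(-3) = 1)
((-1*110 - 112)*((-1 + 5)*3))/(-22622) + (Z*z(7))/(-47423) = ((-1*110 - 112)*((-1 + 5)*3))/(-22622) + (192*1)/(-47423) = ((-110 - 112)*(4*3))*(-1/22622) + 192*(-1/47423) = -222*12*(-1/22622) - 192/47423 = -2664*(-1/22622) - 192/47423 = 1332/11311 - 192/47423 = 60995724/536401553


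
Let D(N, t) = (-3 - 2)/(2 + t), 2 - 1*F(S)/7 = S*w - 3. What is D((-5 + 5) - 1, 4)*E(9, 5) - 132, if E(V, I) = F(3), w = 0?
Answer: -967/6 ≈ -161.17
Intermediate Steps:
F(S) = 35 (F(S) = 14 - 7*(S*0 - 3) = 14 - 7*(0 - 3) = 14 - 7*(-3) = 14 + 21 = 35)
E(V, I) = 35
D(N, t) = -5/(2 + t)
D((-5 + 5) - 1, 4)*E(9, 5) - 132 = -5/(2 + 4)*35 - 132 = -5/6*35 - 132 = -5*⅙*35 - 132 = -⅚*35 - 132 = -175/6 - 132 = -967/6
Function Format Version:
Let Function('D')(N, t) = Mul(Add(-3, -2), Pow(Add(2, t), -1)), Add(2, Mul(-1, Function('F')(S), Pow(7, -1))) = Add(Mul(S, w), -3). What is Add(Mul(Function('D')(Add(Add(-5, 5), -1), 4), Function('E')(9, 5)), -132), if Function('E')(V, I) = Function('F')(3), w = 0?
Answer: Rational(-967, 6) ≈ -161.17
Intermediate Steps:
Function('F')(S) = 35 (Function('F')(S) = Add(14, Mul(-7, Add(Mul(S, 0), -3))) = Add(14, Mul(-7, Add(0, -3))) = Add(14, Mul(-7, -3)) = Add(14, 21) = 35)
Function('E')(V, I) = 35
Function('D')(N, t) = Mul(-5, Pow(Add(2, t), -1))
Add(Mul(Function('D')(Add(Add(-5, 5), -1), 4), Function('E')(9, 5)), -132) = Add(Mul(Mul(-5, Pow(Add(2, 4), -1)), 35), -132) = Add(Mul(Mul(-5, Pow(6, -1)), 35), -132) = Add(Mul(Mul(-5, Rational(1, 6)), 35), -132) = Add(Mul(Rational(-5, 6), 35), -132) = Add(Rational(-175, 6), -132) = Rational(-967, 6)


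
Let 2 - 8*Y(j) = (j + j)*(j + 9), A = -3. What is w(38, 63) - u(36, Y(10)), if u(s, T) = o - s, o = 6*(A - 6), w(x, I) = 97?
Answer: 187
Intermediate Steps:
Y(j) = ¼ - j*(9 + j)/4 (Y(j) = ¼ - (j + j)*(j + 9)/8 = ¼ - 2*j*(9 + j)/8 = ¼ - j*(9 + j)/4)
o = -54 (o = 6*(-3 - 6) = 6*(-9) = -54)
u(s, T) = -54 - s
w(38, 63) - u(36, Y(10)) = 97 - (-54 - 1*36) = 97 - (-54 - 36) = 97 - 1*(-90) = 97 + 90 = 187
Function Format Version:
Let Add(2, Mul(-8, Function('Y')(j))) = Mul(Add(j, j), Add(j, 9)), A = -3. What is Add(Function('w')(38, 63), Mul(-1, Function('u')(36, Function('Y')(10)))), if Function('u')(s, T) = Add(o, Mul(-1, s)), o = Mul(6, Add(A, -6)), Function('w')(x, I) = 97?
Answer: 187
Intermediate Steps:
Function('Y')(j) = Add(Rational(1, 4), Mul(Rational(-1, 4), j, Add(9, j))) (Function('Y')(j) = Add(Rational(1, 4), Mul(Rational(-1, 8), Mul(Add(j, j), Add(j, 9)))) = Add(Rational(1, 4), Mul(Rational(-1, 8), Mul(Mul(2, j), Add(9, j)))) = Add(Rational(1, 4), Mul(Rational(-1, 8), Mul(2, j, Add(9, j)))) = Add(Rational(1, 4), Mul(Rational(-1, 4), j, Add(9, j))))
o = -54 (o = Mul(6, Add(-3, -6)) = Mul(6, -9) = -54)
Function('u')(s, T) = Add(-54, Mul(-1, s))
Add(Function('w')(38, 63), Mul(-1, Function('u')(36, Function('Y')(10)))) = Add(97, Mul(-1, Add(-54, Mul(-1, 36)))) = Add(97, Mul(-1, Add(-54, -36))) = Add(97, Mul(-1, -90)) = Add(97, 90) = 187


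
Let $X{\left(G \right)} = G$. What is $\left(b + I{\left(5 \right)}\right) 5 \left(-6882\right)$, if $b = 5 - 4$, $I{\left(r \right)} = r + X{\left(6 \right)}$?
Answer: $-412920$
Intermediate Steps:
$I{\left(r \right)} = 6 + r$ ($I{\left(r \right)} = r + 6 = 6 + r$)
$b = 1$
$\left(b + I{\left(5 \right)}\right) 5 \left(-6882\right) = \left(1 + \left(6 + 5\right)\right) 5 \left(-6882\right) = \left(1 + 11\right) 5 \left(-6882\right) = 12 \cdot 5 \left(-6882\right) = 60 \left(-6882\right) = -412920$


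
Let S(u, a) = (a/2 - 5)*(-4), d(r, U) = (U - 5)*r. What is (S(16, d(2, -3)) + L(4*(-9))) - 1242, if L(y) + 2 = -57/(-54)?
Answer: -21437/18 ≈ -1190.9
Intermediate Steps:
d(r, U) = r*(-5 + U) (d(r, U) = (-5 + U)*r = r*(-5 + U))
S(u, a) = 20 - 2*a (S(u, a) = (a*(½) - 5)*(-4) = (a/2 - 5)*(-4) = (-5 + a/2)*(-4) = 20 - 2*a)
L(y) = -17/18 (L(y) = -2 - 57/(-54) = -2 - 57*(-1/54) = -2 + 19/18 = -17/18)
(S(16, d(2, -3)) + L(4*(-9))) - 1242 = ((20 - 4*(-5 - 3)) - 17/18) - 1242 = ((20 - 4*(-8)) - 17/18) - 1242 = ((20 - 2*(-16)) - 17/18) - 1242 = ((20 + 32) - 17/18) - 1242 = (52 - 17/18) - 1242 = 919/18 - 1242 = -21437/18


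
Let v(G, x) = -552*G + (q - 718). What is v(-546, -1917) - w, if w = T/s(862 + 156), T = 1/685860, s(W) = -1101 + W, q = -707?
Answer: 17076035429461/56926380 ≈ 2.9997e+5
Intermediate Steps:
T = 1/685860 ≈ 1.4580e-6
v(G, x) = -1425 - 552*G (v(G, x) = -552*G + (-707 - 718) = -552*G - 1425 = -1425 - 552*G)
w = -1/56926380 (w = 1/(685860*(-1101 + (862 + 156))) = 1/(685860*(-1101 + 1018)) = (1/685860)/(-83) = (1/685860)*(-1/83) = -1/56926380 ≈ -1.7567e-8)
v(-546, -1917) - w = (-1425 - 552*(-546)) - 1*(-1/56926380) = (-1425 + 301392) + 1/56926380 = 299967 + 1/56926380 = 17076035429461/56926380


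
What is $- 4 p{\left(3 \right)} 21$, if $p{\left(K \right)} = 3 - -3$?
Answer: $-504$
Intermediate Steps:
$p{\left(K \right)} = 6$ ($p{\left(K \right)} = 3 + 3 = 6$)
$- 4 p{\left(3 \right)} 21 = \left(-4\right) 6 \cdot 21 = \left(-24\right) 21 = -504$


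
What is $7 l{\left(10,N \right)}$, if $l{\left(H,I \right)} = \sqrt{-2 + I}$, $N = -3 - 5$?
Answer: $7 i \sqrt{10} \approx 22.136 i$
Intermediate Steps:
$N = -8$
$7 l{\left(10,N \right)} = 7 \sqrt{-2 - 8} = 7 \sqrt{-10} = 7 i \sqrt{10}$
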